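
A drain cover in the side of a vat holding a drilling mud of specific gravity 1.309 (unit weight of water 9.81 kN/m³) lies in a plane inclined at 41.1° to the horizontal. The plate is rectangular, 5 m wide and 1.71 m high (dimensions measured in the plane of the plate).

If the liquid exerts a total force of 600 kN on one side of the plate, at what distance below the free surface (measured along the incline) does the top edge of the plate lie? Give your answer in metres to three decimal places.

y_top ≈ 7.458 m

γ = 1.309 × 9.81 = 12.84129 kN/m³.
A = 5 × 1.71 = 8.55 m².
From F = γ·h_c·A, the centroid depth is h_c = 600/(12.84129 × 8.55) = 5.46483 m.
Let θ = 41.1° be the plate's angle to the horizontal; measure y along the incline from where the plane meets the free surface. Vertical depth h = y·sinθ with sinθ = 0.657375.
Along the incline, y_c = h_c/sinθ = 5.46483/0.657375 = 8.31311 m.
The centroid lies 1.71/2 = 0.855 m below the top edge, so the top edge sits at y_top = 8.31311 − 0.855 = 7.45811 m along the incline.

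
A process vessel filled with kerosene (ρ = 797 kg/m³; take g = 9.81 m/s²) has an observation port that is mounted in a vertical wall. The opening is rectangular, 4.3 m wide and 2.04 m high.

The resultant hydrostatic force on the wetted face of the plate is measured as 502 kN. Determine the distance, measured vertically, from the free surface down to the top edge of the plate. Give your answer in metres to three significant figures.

γ = ρg = 797 × 9.81 / 1000 = 7.81857 kN/m³.
A = 4.3 × 2.04 = 8.772 m².
From F = γ·h_c·A, the centroid depth is h_c = 502/(7.81857 × 8.772) = 7.31944 m.
The centroid lies 2.04/2 = 1.02 m below the top edge, so the top edge sits at h_top = 7.31944 − 1.02 = 6.29944 m below the surface.

d_top ≈ 6.30 m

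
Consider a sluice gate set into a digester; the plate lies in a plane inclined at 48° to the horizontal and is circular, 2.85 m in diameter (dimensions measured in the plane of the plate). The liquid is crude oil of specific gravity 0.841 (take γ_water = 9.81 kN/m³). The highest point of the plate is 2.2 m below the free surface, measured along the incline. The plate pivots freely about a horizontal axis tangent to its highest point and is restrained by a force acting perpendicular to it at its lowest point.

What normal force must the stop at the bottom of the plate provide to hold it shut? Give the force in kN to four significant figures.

P ≈ 77.86 kN

γ = 0.841 × 9.81 = 8.25021 kN/m³.
Let θ = 48° be the plate's angle to the horizontal; measure y along the incline from where the plane meets the free surface. Vertical depth h = y·sinθ with sinθ = 0.743145.
The centroid is at the centre, 1.425 m below the top of the plate, so y_c = 2.2 + 1.425 = 3.625 m and h_c = 3.625 × 0.743145 = 2.6939 m.
A = π(1.425)² = 6.3794 m².
Resultant F = γ·h_c·A = 8.25021 × 2.6939 × 6.3794 = 141.784 kN.
I_c = πr⁴/4 = π × 1.425⁴/4 = 3.23854 m⁴.
Centre of pressure: y_p = y_c + I_c/(y_c·A) = 3.625 + 3.23854/(3.625 × 6.3794) = 3.625 + 0.140043 = 3.76504 m along the plane.
The resultant acts 1.425 + 0.140043 = 1.56504 m (along the plate) below the hinge at the top edge, so the moment about the hinge is M = F × 1.56504 = 141.784 × 1.56504 = 221.898 kN·m.
A normal force at the bottom, 2.85 m from the hinge, must supply this moment: P = 221.898/2.85 = 77.8589 kN.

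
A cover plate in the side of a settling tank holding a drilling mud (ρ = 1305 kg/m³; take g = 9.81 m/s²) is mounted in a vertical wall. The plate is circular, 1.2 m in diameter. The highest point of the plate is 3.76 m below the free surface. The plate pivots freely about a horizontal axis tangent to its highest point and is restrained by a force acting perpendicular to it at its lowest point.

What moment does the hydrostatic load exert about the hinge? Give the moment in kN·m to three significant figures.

M ≈ 39.2 kN·m

γ = ρg = 1305 × 9.81 / 1000 = 12.80205 kN/m³.
The centroid is at the centre, 0.6 m below the top of the plate, so the centroid depth is h_c = 3.76 + 0.6 = 4.36 m.
A = π(0.6)² = 1.13097 m².
Resultant F = γ·h_c·A = 12.80205 × 4.36 × 1.13097 = 63.1273 kN.
I_c = πr⁴/4 = π × 0.6⁴/4 = 0.101788 m⁴.
Centre of pressure: y_p = y_c + I_c/(y_c·A) = 4.36 + 0.101788/(4.36 × 1.13097) = 4.36 + 0.0206423 = 4.38064 m along the plane.
The resultant acts 0.6 + 0.0206423 = 0.620642 m (along the plate) below the hinge at the top edge, so the moment about the hinge is M = F × 0.620642 = 63.1273 × 0.620642 = 39.1795 kN·m.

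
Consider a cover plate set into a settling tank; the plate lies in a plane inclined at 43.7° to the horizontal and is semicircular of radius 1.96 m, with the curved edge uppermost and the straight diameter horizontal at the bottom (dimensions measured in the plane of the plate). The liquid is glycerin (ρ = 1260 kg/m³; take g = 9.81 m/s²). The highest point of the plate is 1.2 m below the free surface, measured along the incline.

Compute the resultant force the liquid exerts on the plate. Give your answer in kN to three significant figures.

F ≈ 120 kN

γ = ρg = 1260 × 9.81 / 1000 = 12.3606 kN/m³.
Let θ = 43.7° be the plate's angle to the horizontal; measure y along the incline from where the plane meets the free surface. Vertical depth h = y·sinθ with sinθ = 0.690882.
The centroid lies 4r/(3π) = 0.83185 m above the diameter, so r − 4r/(3π) = 1.96 − 0.83185 = 1.12815 m below the topmost point, so y_c = 1.2 + 1.12815 = 2.32815 m and h_c = 2.32815 × 0.690882 = 1.60848 m.
A = πr²/2 = π × 1.96²/2 = 6.03437 m².
Resultant F = γ·h_c·A = 12.3606 × 1.60848 × 6.03437 = 119.974 kN.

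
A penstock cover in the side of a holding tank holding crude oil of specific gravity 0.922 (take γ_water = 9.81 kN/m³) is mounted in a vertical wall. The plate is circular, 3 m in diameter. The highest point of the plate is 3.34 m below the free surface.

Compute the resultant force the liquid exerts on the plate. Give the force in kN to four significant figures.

γ = 0.922 × 9.81 = 9.04482 kN/m³.
The centroid is at the centre, 1.5 m below the top of the plate, so the centroid depth is h_c = 3.34 + 1.5 = 4.84 m.
A = π(1.5)² = 7.06858 m².
Resultant F = γ·h_c·A = 9.04482 × 4.84 × 7.06858 = 309.441 kN.

F ≈ 309.4 kN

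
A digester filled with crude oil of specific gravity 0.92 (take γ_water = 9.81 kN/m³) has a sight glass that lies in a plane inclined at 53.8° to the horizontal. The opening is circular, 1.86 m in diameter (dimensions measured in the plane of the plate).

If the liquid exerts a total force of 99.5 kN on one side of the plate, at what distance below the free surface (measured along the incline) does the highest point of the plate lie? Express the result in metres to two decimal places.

γ = 0.92 × 9.81 = 9.0252 kN/m³.
A = π(0.93)² = 2.71716 m².
From F = γ·h_c·A, the centroid depth is h_c = 99.5/(9.0252 × 2.71716) = 4.05743 m.
Let θ = 53.8° be the plate's angle to the horizontal; measure y along the incline from where the plane meets the free surface. Vertical depth h = y·sinθ with sinθ = 0.806960.
Along the incline, y_c = h_c/sinθ = 4.05743/0.806960 = 5.02804 m.
The centroid is at the centre, 0.93 m below the top of the plate, so the highest point sits at y_top = 5.02804 − 0.93 = 4.09804 m along the incline.

y_top ≈ 4.10 m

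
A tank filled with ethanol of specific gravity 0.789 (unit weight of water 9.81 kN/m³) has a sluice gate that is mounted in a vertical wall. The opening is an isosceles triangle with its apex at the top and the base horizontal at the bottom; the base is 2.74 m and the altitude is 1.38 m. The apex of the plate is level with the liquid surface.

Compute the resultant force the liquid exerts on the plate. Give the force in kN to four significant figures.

γ = 0.789 × 9.81 = 7.74009 kN/m³.
With the apex up, the centroid sits 2h/3 = 2 × 1.38/3 = 0.92 m below the apex, so the centroid depth is h_c = 0.92 m.
A = ½ × 2.74 × 1.38 = 1.8906 m².
Resultant F = γ·h_c·A = 7.74009 × 0.92 × 1.8906 = 13.4627 kN.

F ≈ 13.46 kN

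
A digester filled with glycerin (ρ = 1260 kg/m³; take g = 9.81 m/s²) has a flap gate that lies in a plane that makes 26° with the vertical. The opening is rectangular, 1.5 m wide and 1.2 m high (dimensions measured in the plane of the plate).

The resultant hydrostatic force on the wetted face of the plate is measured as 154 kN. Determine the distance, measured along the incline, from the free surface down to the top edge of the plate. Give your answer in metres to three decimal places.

γ = ρg = 1260 × 9.81 / 1000 = 12.3606 kN/m³.
A = 1.5 × 1.2 = 1.8 m².
From F = γ·h_c·A, the centroid depth is h_c = 154/(12.3606 × 1.8) = 6.92163 m.
The plate makes 26° with the vertical, i.e. θ = 90° − 26° = 64° to the horizontal. Measuring y along the incline from the free-surface line, vertical depth h = y·sinθ with sinθ = 0.898794.
Along the incline, y_c = h_c/sinθ = 6.92163/0.898794 = 7.70102 m.
The centroid lies 1.2/2 = 0.6 m below the top edge, so the top edge sits at y_top = 7.70102 − 0.6 = 7.10102 m along the incline.

y_top ≈ 7.101 m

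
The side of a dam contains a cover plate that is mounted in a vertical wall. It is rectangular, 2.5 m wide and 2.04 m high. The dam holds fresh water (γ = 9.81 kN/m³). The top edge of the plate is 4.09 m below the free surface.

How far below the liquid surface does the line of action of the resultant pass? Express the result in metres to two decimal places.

h_p = 5.18 m

γ = 9.81 kN/m³.
The centroid lies 2.04/2 = 1.02 m below the top edge, so the centroid depth is h_c = 4.09 + 1.02 = 5.11 m.
A = 2.5 × 2.04 = 5.1 m².
Resultant F = γ·h_c·A = 9.81 × 5.11 × 5.1 = 255.658 kN.
I_c = b·h³/12 = 2.5 × 2.04³/12 = 1.76868 m⁴.
Centre of pressure: y_p = y_c + I_c/(y_c·A) = 5.11 + 1.76868/(5.11 × 5.1) = 5.11 + 0.0678669 = 5.17787 m along the plane.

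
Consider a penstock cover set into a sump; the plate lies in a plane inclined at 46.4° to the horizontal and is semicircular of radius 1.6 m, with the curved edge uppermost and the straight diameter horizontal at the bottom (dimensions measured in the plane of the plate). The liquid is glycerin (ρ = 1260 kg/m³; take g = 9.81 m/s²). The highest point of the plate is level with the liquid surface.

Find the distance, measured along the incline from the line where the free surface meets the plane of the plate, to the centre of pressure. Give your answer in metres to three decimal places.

y_p = 1.115 m

γ = ρg = 1260 × 9.81 / 1000 = 12.3606 kN/m³.
Let θ = 46.4° be the plate's angle to the horizontal; measure y along the incline from where the plane meets the free surface. Vertical depth h = y·sinθ with sinθ = 0.724172.
The centroid lies 4r/(3π) = 0.679061 m above the diameter, so r − 4r/(3π) = 1.6 − 0.679061 = 0.920939 m below the topmost point, so y_c = 0.920939 m and h_c = 0.920939 × 0.724172 = 0.666918 m.
A = πr²/2 = π × 1.6²/2 = 4.02124 m².
Resultant F = γ·h_c·A = 12.3606 × 0.666918 × 4.02124 = 33.1491 kN.
I_c = (π/8 − 8/(9π))·r⁴ = 0.109757 × 1.6⁴ = 0.719303 m⁴.
Centre of pressure: y_p = y_c + I_c/(y_c·A) = 0.920939 + 0.719303/(0.920939 × 4.02124) = 0.920939 + 0.194232 = 1.11517 m along the plane.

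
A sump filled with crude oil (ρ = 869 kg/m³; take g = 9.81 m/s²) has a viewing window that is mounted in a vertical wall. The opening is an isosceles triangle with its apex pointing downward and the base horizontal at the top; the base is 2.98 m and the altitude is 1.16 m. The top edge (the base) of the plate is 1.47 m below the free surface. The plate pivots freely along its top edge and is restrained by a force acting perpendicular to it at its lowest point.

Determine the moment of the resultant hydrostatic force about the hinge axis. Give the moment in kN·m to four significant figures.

γ = ρg = 869 × 9.81 / 1000 = 8.52489 kN/m³.
With the apex down, the centroid sits h/3 = 1.16/3 = 0.386667 m below the base (the top edge), so the centroid depth is h_c = 1.47 + 0.386667 = 1.85667 m.
A = ½ × 2.98 × 1.16 = 1.7284 m².
Resultant F = γ·h_c·A = 8.52489 × 1.85667 × 1.7284 = 27.357 kN.
I_c = b·h³/36 = 2.98 × 1.16³/36 = 0.129208 m⁴.
Centre of pressure: y_p = y_c + I_c/(y_c·A) = 1.85667 + 0.129208/(1.85667 × 1.7284) = 1.85667 + 0.0402634 = 1.89693 m along the plane.
The resultant acts 0.386667 + 0.0402634 = 0.42693 m (along the plate) below the hinge at the top edge, so the moment about the hinge is M = F × 0.42693 = 27.357 × 0.42693 = 11.6795 kN·m.

M ≈ 11.68 kN·m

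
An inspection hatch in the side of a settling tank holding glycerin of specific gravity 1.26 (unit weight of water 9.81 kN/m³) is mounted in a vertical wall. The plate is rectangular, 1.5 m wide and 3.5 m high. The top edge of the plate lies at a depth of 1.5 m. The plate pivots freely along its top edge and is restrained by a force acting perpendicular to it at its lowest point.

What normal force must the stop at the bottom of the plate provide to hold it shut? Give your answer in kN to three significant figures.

P ≈ 124 kN

γ = 1.26 × 9.81 = 12.3606 kN/m³.
The centroid lies 3.5/2 = 1.75 m below the top edge, so the centroid depth is h_c = 1.5 + 1.75 = 3.25 m.
A = 1.5 × 3.5 = 5.25 m².
Resultant F = γ·h_c·A = 12.3606 × 3.25 × 5.25 = 210.903 kN.
I_c = b·h³/12 = 1.5 × 3.5³/12 = 5.35938 m⁴.
Centre of pressure: y_p = y_c + I_c/(y_c·A) = 3.25 + 5.35938/(3.25 × 5.25) = 3.25 + 0.314103 = 3.5641 m along the plane.
The resultant acts 1.75 + 0.314103 = 2.0641 m (along the plate) below the hinge at the top edge, so the moment about the hinge is M = F × 2.0641 = 210.903 × 2.0641 = 435.325 kN·m.
A normal force at the bottom, 3.5 m from the hinge, must supply this moment: P = 435.325/3.5 = 124.379 kN.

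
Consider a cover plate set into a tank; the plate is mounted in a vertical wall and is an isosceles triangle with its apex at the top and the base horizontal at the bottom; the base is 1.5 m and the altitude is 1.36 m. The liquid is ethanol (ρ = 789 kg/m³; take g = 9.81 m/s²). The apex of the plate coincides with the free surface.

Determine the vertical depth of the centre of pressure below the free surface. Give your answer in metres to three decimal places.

h_p = 1.020 m

γ = ρg = 789 × 9.81 / 1000 = 7.74009 kN/m³.
With the apex up, the centroid sits 2h/3 = 2 × 1.36/3 = 0.906667 m below the apex, so the centroid depth is h_c = 0.906667 m.
A = ½ × 1.5 × 1.36 = 1.02 m².
Resultant F = γ·h_c·A = 7.74009 × 0.906667 × 1.02 = 7.15804 kN.
I_c = b·h³/36 = 1.5 × 1.36³/36 = 0.104811 m⁴.
Centre of pressure: y_p = y_c + I_c/(y_c·A) = 0.906667 + 0.104811/(0.906667 × 1.02) = 0.906667 + 0.113334 = 1.02 m along the plane.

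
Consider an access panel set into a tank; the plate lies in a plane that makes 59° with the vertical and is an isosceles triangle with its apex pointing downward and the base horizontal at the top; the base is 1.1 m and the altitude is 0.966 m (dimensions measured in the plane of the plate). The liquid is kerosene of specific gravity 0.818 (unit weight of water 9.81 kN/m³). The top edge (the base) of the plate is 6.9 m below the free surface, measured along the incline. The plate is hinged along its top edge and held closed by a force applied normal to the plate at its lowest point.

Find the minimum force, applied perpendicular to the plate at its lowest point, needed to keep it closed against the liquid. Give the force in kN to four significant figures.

γ = 0.818 × 9.81 = 8.02458 kN/m³.
The plate makes 59° with the vertical, i.e. θ = 90° − 59° = 31° to the horizontal. Measuring y along the incline from the free-surface line, vertical depth h = y·sinθ with sinθ = 0.515038.
With the apex down, the centroid sits h/3 = 0.966/3 = 0.322 m below the base (the top edge), so y_c = 6.9 + 0.322 = 7.222 m and h_c = 7.222 × 0.515038 = 3.7196 m.
A = ½ × 1.1 × 0.966 = 0.5313 m².
Resultant F = γ·h_c·A = 8.02458 × 3.7196 × 0.5313 = 15.8584 kN.
I_c = b·h³/36 = 1.1 × 0.966³/36 = 0.0275437 m⁴.
Centre of pressure: y_p = y_c + I_c/(y_c·A) = 7.222 + 0.0275437/(7.222 × 0.5313) = 7.222 + 0.00717836 = 7.22918 m along the plane.
The resultant acts 0.322 + 0.00717836 = 0.329178 m (along the plate) below the hinge at the top edge, so the moment about the hinge is M = F × 0.329178 = 15.8584 × 0.329178 = 5.22024 kN·m.
A normal force at the bottom, 0.966 m from the hinge, must supply this moment: P = 5.22024/0.966 = 5.40398 kN.

P ≈ 5.404 kN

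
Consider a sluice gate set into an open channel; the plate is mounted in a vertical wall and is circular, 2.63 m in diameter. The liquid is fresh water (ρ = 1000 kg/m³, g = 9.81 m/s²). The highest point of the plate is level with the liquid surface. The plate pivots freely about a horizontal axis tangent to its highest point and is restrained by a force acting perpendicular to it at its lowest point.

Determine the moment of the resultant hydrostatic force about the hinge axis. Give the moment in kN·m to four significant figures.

γ = ρg = 1000 × 9.81 = 9810 N/m³ = 9.81 kN/m³.
The centroid is at the centre, 1.315 m below the top of the plate, so the centroid depth is h_c = 1.315 m.
A = π(1.315)² = 5.43252 m².
Resultant F = γ·h_c·A = 9.81 × 1.315 × 5.43252 = 70.0803 kN.
I_c = πr⁴/4 = π × 1.315⁴/4 = 2.34851 m⁴.
Centre of pressure: y_p = y_c + I_c/(y_c·A) = 1.315 + 2.34851/(1.315 × 5.43252) = 1.315 + 0.32875 = 1.64375 m along the plane.
The resultant acts 1.315 + 0.32875 = 1.64375 m (along the plate) below the hinge at the top edge, so the moment about the hinge is M = F × 1.64375 = 70.0803 × 1.64375 = 115.194 kN·m.

M ≈ 115.2 kN·m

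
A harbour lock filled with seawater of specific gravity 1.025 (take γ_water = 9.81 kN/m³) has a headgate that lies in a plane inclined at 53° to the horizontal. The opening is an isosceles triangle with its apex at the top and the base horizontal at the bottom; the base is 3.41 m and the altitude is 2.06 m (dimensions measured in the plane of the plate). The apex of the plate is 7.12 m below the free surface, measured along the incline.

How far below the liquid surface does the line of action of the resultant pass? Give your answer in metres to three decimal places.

h_p = 6.805 m

γ = 1.025 × 9.81 = 10.05525 kN/m³.
Let θ = 53° be the plate's angle to the horizontal; measure y along the incline from where the plane meets the free surface. Vertical depth h = y·sinθ with sinθ = 0.798636.
With the apex up, the centroid sits 2h/3 = 2 × 2.06/3 = 1.37333 m below the apex, so y_c = 7.12 + 1.37333 = 8.49333 m and h_c = 8.49333 × 0.798636 = 6.78308 m.
A = ½ × 3.41 × 2.06 = 3.5123 m².
Resultant F = γ·h_c·A = 10.05525 × 6.78308 × 3.5123 = 239.558 kN.
I_c = b·h³/36 = 3.41 × 2.06³/36 = 0.828044 m⁴.
Centre of pressure: y_p = y_c + I_c/(y_c·A) = 8.49333 + 0.828044/(8.49333 × 3.5123) = 8.49333 + 0.0277577 = 8.52109 m along the plane.
Vertically, h_p = y_p·sinθ = 8.52109 × 0.798636 = 6.80525 m.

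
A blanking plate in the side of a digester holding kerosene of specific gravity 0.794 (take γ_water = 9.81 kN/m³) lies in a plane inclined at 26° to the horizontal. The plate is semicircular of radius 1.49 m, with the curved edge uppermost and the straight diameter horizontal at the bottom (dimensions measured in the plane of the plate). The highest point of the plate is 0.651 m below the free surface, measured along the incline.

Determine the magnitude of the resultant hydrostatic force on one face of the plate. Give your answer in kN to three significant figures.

γ = 0.794 × 9.81 = 7.78914 kN/m³.
Let θ = 26° be the plate's angle to the horizontal; measure y along the incline from where the plane meets the free surface. Vertical depth h = y·sinθ with sinθ = 0.438371.
The centroid lies 4r/(3π) = 0.632376 m above the diameter, so r − 4r/(3π) = 1.49 − 0.632376 = 0.857624 m below the topmost point, so y_c = 0.651 + 0.857624 = 1.50862 m and h_c = 1.50862 × 0.438371 = 0.661335 m.
A = πr²/2 = π × 1.49²/2 = 3.48732 m².
Resultant F = γ·h_c·A = 7.78914 × 0.661335 × 3.48732 = 17.964 kN.

F ≈ 18.0 kN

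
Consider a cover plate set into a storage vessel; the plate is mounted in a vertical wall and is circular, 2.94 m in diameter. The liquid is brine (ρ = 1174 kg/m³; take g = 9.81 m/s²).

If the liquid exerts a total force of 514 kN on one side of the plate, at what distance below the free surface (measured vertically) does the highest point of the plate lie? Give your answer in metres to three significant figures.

γ = ρg = 1174 × 9.81 / 1000 = 11.51694 kN/m³.
A = π(1.47)² = 6.78867 m².
From F = γ·h_c·A, the centroid depth is h_c = 514/(11.51694 × 6.78867) = 6.57418 m.
The centroid is at the centre, 1.47 m below the top of the plate, so the highest point sits at h_top = 6.57418 − 1.47 = 5.10418 m below the surface.

d_top ≈ 5.10 m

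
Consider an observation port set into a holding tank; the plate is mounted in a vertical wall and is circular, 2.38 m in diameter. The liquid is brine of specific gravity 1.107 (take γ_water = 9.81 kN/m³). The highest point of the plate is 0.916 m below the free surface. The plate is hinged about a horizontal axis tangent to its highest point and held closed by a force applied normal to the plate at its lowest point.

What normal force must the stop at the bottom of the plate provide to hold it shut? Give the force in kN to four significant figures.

γ = 1.107 × 9.81 = 10.85967 kN/m³.
The centroid is at the centre, 1.19 m below the top of the plate, so the centroid depth is h_c = 0.916 + 1.19 = 2.106 m.
A = π(1.19)² = 4.44881 m².
Resultant F = γ·h_c·A = 10.85967 × 2.106 × 4.44881 = 101.746 kN.
I_c = πr⁴/4 = π × 1.19⁴/4 = 1.57499 m⁴.
Centre of pressure: y_p = y_c + I_c/(y_c·A) = 2.106 + 1.57499/(2.106 × 4.44881) = 2.106 + 0.168103 = 2.2741 m along the plane.
The resultant acts 1.19 + 0.168103 = 1.3581 m (along the plate) below the hinge at the top edge, so the moment about the hinge is M = F × 1.3581 = 101.746 × 1.3581 = 138.181 kN·m.
A normal force at the bottom, 2.38 m from the hinge, must supply this moment: P = 138.181/2.38 = 58.0592 kN.

P ≈ 58.06 kN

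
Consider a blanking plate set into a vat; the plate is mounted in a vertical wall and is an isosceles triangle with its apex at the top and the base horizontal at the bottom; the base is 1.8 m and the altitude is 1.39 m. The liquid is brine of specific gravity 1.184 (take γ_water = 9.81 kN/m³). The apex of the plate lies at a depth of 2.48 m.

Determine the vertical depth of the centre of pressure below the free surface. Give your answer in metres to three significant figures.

γ = 1.184 × 9.81 = 11.61504 kN/m³.
With the apex up, the centroid sits 2h/3 = 2 × 1.39/3 = 0.926667 m below the apex, so the centroid depth is h_c = 2.48 + 0.926667 = 3.40667 m.
A = ½ × 1.8 × 1.39 = 1.251 m².
Resultant F = γ·h_c·A = 11.61504 × 3.40667 × 1.251 = 49.5003 kN.
I_c = b·h³/36 = 1.8 × 1.39³/36 = 0.134281 m⁴.
Centre of pressure: y_p = y_c + I_c/(y_c·A) = 3.40667 + 0.134281/(3.40667 × 1.251) = 3.40667 + 0.0315085 = 3.43818 m along the plane.

h_p = 3.44 m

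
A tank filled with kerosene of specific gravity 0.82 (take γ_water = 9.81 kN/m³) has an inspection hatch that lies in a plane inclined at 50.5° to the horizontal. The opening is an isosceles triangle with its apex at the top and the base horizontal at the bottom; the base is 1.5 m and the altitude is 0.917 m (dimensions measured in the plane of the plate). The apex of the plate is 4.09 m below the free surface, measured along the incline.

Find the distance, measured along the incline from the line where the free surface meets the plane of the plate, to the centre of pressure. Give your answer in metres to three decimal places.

y_p = 4.711 m

γ = 0.82 × 9.81 = 8.0442 kN/m³.
Let θ = 50.5° be the plate's angle to the horizontal; measure y along the incline from where the plane meets the free surface. Vertical depth h = y·sinθ with sinθ = 0.771625.
With the apex up, the centroid sits 2h/3 = 2 × 0.917/3 = 0.611333 m below the apex, so y_c = 4.09 + 0.611333 = 4.70133 m and h_c = 4.70133 × 0.771625 = 3.62766 m.
A = ½ × 1.5 × 0.917 = 0.68775 m².
Resultant F = γ·h_c·A = 8.0442 × 3.62766 × 0.68775 = 20.0697 kN.
I_c = b·h³/36 = 1.5 × 0.917³/36 = 0.032129 m⁴.
Centre of pressure: y_p = y_c + I_c/(y_c·A) = 4.70133 + 0.032129/(4.70133 × 0.68775) = 4.70133 + 0.00993678 = 4.71127 m along the plane.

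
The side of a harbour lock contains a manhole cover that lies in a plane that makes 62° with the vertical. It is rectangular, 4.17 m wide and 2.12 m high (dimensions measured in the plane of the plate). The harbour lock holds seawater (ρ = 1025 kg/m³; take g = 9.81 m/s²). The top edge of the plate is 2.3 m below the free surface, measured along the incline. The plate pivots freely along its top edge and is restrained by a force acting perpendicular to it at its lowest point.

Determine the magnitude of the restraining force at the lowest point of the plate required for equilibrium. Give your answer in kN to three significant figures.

γ = ρg = 1025 × 9.81 / 1000 = 10.05525 kN/m³.
The plate makes 62° with the vertical, i.e. θ = 90° − 62° = 28° to the horizontal. Measuring y along the incline from the free-surface line, vertical depth h = y·sinθ with sinθ = 0.469472.
The centroid lies 2.12/2 = 1.06 m below the top edge, so y_c = 2.3 + 1.06 = 3.36 m and h_c = 3.36 × 0.469472 = 1.57743 m.
A = 4.17 × 2.12 = 8.8404 m².
Resultant F = γ·h_c·A = 10.05525 × 1.57743 × 8.8404 = 140.222 kN.
I_c = b·h³/12 = 4.17 × 2.12³/12 = 3.31102 m⁴.
Centre of pressure: y_p = y_c + I_c/(y_c·A) = 3.36 + 3.31102/(3.36 × 8.8404) = 3.36 + 0.111468 = 3.47147 m along the plane.
The resultant acts 1.06 + 0.111468 = 1.17147 m (along the plate) below the hinge at the top edge, so the moment about the hinge is M = F × 1.17147 = 140.222 × 1.17147 = 164.266 kN·m.
A normal force at the bottom, 2.12 m from the hinge, must supply this moment: P = 164.266/2.12 = 77.484 kN.

P ≈ 77.5 kN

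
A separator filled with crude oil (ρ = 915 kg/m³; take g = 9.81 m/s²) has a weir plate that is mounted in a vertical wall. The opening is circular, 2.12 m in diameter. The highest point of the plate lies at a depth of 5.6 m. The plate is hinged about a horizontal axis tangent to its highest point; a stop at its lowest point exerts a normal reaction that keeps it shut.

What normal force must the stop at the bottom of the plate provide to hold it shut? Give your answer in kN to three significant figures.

γ = ρg = 915 × 9.81 / 1000 = 8.97615 kN/m³.
The centroid is at the centre, 1.06 m below the top of the plate, so the centroid depth is h_c = 5.6 + 1.06 = 6.66 m.
A = π(1.06)² = 3.52989 m².
Resultant F = γ·h_c·A = 8.97615 × 6.66 × 3.52989 = 211.021 kN.
I_c = πr⁴/4 = π × 1.06⁴/4 = 0.991547 m⁴.
Centre of pressure: y_p = y_c + I_c/(y_c·A) = 6.66 + 0.991547/(6.66 × 3.52989) = 6.66 + 0.0421772 = 6.70218 m along the plane.
The resultant acts 1.06 + 0.0421772 = 1.10218 m (along the plate) below the hinge at the top edge, so the moment about the hinge is M = F × 1.10218 = 211.021 × 1.10218 = 232.583 kN·m.
A normal force at the bottom, 2.12 m from the hinge, must supply this moment: P = 232.583/2.12 = 109.709 kN.

P ≈ 110 kN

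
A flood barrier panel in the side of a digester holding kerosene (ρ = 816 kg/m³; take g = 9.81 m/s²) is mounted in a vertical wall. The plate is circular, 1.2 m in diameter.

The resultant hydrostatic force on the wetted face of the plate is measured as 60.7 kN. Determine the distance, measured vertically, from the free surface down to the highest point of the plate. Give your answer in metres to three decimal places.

d_top ≈ 6.105 m

γ = ρg = 816 × 9.81 / 1000 = 8.00496 kN/m³.
A = π(0.6)² = 1.13097 m².
From F = γ·h_c·A, the centroid depth is h_c = 60.7/(8.00496 × 1.13097) = 6.70469 m.
The centroid is at the centre, 0.6 m below the top of the plate, so the highest point sits at h_top = 6.70469 − 0.6 = 6.10469 m below the surface.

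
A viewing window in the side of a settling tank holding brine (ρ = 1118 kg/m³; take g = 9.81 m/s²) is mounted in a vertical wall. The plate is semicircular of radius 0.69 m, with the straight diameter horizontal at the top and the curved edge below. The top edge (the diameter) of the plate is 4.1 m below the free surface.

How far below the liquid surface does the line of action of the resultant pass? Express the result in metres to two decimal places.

γ = ρg = 1118 × 9.81 / 1000 = 10.96758 kN/m³.
The centroid of a semicircle lies 4r/(3π) = 0.292845 m from the diameter, here below the top edge, so the centroid depth is h_c = 4.1 + 0.292845 = 4.39284 m.
A = πr²/2 = π × 0.69²/2 = 0.747856 m².
Resultant F = γ·h_c·A = 10.96758 × 4.39284 × 0.747856 = 36.0308 kN.
I_c = (π/8 − 8/(9π))·r⁴ = 0.109757 × 0.69⁴ = 0.0248788 m⁴.
Centre of pressure: y_p = y_c + I_c/(y_c·A) = 4.39284 + 0.0248788/(4.39284 × 0.747856) = 4.39284 + 0.00757297 = 4.40041 m along the plane.

h_p = 4.40 m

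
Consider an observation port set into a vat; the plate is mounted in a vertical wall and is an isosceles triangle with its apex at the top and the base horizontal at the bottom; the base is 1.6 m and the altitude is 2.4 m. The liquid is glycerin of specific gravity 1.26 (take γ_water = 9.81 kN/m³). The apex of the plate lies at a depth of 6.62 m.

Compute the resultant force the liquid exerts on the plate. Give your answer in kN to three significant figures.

F ≈ 195 kN

γ = 1.26 × 9.81 = 12.3606 kN/m³.
With the apex up, the centroid sits 2h/3 = 2 × 2.4/3 = 1.6 m below the apex, so the centroid depth is h_c = 6.62 + 1.6 = 8.22 m.
A = ½ × 1.6 × 2.4 = 1.92 m².
Resultant F = γ·h_c·A = 12.3606 × 8.22 × 1.92 = 195.08 kN.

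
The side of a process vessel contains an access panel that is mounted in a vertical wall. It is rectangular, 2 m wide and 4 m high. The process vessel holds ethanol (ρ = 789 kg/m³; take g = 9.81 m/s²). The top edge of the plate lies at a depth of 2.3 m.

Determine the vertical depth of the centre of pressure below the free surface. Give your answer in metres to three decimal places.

h_p = 4.610 m

γ = ρg = 789 × 9.81 / 1000 = 7.74009 kN/m³.
The centroid lies 4/2 = 2 m below the top edge, so the centroid depth is h_c = 2.3 + 2 = 4.3 m.
A = 2 × 4 = 8 m².
Resultant F = γ·h_c·A = 7.74009 × 4.3 × 8 = 266.259 kN.
I_c = b·h³/12 = 2 × 4³/12 = 10.6667 m⁴.
Centre of pressure: y_p = y_c + I_c/(y_c·A) = 4.3 + 10.6667/(4.3 × 8) = 4.3 + 0.310078 = 4.61008 m along the plane.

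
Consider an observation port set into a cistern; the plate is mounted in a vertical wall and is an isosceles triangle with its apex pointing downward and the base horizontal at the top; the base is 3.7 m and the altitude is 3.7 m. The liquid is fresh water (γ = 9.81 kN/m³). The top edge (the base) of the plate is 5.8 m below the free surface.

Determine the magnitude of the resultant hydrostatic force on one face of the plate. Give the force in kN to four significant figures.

F ≈ 472.3 kN

γ = 9.81 kN/m³.
With the apex down, the centroid sits h/3 = 3.7/3 = 1.23333 m below the base (the top edge), so the centroid depth is h_c = 5.8 + 1.23333 = 7.03333 m.
A = ½ × 3.7 × 3.7 = 6.845 m².
Resultant F = γ·h_c·A = 9.81 × 7.03333 × 6.845 = 472.284 kN.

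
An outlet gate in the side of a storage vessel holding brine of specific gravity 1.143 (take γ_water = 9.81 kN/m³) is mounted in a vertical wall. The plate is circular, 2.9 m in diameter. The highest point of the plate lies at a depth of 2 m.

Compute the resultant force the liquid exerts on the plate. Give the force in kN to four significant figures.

F ≈ 255.5 kN

γ = 1.143 × 9.81 = 11.21283 kN/m³.
The centroid is at the centre, 1.45 m below the top of the plate, so the centroid depth is h_c = 2 + 1.45 = 3.45 m.
A = π(1.45)² = 6.6052 m².
Resultant F = γ·h_c·A = 11.21283 × 3.45 × 6.6052 = 255.517 kN.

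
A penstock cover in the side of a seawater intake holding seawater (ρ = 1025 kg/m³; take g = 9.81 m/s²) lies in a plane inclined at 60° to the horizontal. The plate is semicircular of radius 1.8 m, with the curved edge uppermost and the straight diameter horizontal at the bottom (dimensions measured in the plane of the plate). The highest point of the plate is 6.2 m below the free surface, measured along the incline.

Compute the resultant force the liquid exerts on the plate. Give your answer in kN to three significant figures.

F ≈ 321 kN

γ = ρg = 1025 × 9.81 / 1000 = 10.05525 kN/m³.
Let θ = 60° be the plate's angle to the horizontal; measure y along the incline from where the plane meets the free surface. Vertical depth h = y·sinθ with sinθ = 0.866025.
The centroid lies 4r/(3π) = 0.763944 m above the diameter, so r − 4r/(3π) = 1.8 − 0.763944 = 1.03606 m below the topmost point, so y_c = 6.2 + 1.03606 = 7.23606 m and h_c = 7.23606 × 0.866025 = 6.26661 m.
A = πr²/2 = π × 1.8²/2 = 5.08938 m².
Resultant F = γ·h_c·A = 10.05525 × 6.26661 × 5.08938 = 320.694 kN.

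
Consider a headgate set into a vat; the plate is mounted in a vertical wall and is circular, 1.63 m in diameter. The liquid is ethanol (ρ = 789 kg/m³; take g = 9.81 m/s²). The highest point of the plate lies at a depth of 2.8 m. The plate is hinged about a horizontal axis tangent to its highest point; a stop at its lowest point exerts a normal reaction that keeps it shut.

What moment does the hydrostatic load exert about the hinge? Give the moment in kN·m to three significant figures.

γ = ρg = 789 × 9.81 / 1000 = 7.74009 kN/m³.
The centroid is at the centre, 0.815 m below the top of the plate, so the centroid depth is h_c = 2.8 + 0.815 = 3.615 m.
A = π(0.815)² = 2.08672 m².
Resultant F = γ·h_c·A = 7.74009 × 3.615 × 2.08672 = 58.3873 kN.
I_c = πr⁴/4 = π × 0.815⁴/4 = 0.346514 m⁴.
Centre of pressure: y_p = y_c + I_c/(y_c·A) = 3.615 + 0.346514/(3.615 × 2.08672) = 3.615 + 0.0459355 = 3.66094 m along the plane.
The resultant acts 0.815 + 0.0459355 = 0.860935 m (along the plate) below the hinge at the top edge, so the moment about the hinge is M = F × 0.860935 = 58.3873 × 0.860935 = 50.2677 kN·m.

M ≈ 50.3 kN·m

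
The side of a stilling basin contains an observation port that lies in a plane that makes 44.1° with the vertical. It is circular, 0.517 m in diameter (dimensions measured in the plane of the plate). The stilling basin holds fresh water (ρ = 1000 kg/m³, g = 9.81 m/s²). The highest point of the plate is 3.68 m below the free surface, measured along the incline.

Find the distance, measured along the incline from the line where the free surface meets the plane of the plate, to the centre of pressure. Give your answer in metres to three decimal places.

γ = ρg = 1000 × 9.81 = 9810 N/m³ = 9.81 kN/m³.
The plate makes 44.1° with the vertical, i.e. θ = 90° − 44.1° = 45.9° to the horizontal. Measuring y along the incline from the free-surface line, vertical depth h = y·sinθ with sinθ = 0.718126.
The centroid is at the centre, 0.2585 m below the top of the plate, so y_c = 3.68 + 0.2585 = 3.9385 m and h_c = 3.9385 × 0.718126 = 2.82834 m.
A = π(0.2585)² = 0.209928 m².
Resultant F = γ·h_c·A = 9.81 × 2.82834 × 0.209928 = 5.82467 kN.
I_c = πr⁴/4 = π × 0.2585⁴/4 = 0.00350697 m⁴.
Centre of pressure: y_p = y_c + I_c/(y_c·A) = 3.9385 + 0.00350697/(3.9385 × 0.209928) = 3.9385 + 0.00424161 = 3.94274 m along the plane.

y_p = 3.943 m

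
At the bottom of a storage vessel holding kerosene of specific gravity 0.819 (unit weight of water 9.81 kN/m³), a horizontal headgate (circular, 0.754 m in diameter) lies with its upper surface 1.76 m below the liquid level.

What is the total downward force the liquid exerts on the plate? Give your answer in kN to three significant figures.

F ≈ 6.31 kN

γ = 0.819 × 9.81 = 8.03439 kN/m³.
The plate is horizontal, so pressure is uniform at p = γ·h = 8.03439 × 1.76 = 14.1405 kN/m².
A = π(0.377)² = 0.446511 m².
F = p·A = 14.1405 × 0.446511 = 6.31389 kN.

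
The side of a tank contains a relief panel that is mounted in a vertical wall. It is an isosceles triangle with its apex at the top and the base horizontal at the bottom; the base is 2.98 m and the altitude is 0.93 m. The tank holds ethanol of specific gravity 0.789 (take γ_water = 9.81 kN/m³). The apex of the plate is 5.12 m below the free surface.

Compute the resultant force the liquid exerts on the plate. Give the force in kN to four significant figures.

F ≈ 61.56 kN

γ = 0.789 × 9.81 = 7.74009 kN/m³.
With the apex up, the centroid sits 2h/3 = 2 × 0.93/3 = 0.62 m below the apex, so the centroid depth is h_c = 5.12 + 0.62 = 5.74 m.
A = ½ × 2.98 × 0.93 = 1.3857 m².
Resultant F = γ·h_c·A = 7.74009 × 5.74 × 1.3857 = 61.564 kN.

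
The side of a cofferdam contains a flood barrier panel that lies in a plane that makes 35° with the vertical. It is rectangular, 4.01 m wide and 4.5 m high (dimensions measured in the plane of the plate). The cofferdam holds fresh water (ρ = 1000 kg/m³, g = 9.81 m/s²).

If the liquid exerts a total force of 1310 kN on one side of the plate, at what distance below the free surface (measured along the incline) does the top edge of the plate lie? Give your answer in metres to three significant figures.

γ = ρg = 1000 × 9.81 = 9810 N/m³ = 9.81 kN/m³.
A = 4.01 × 4.5 = 18.045 m².
From F = γ·h_c·A, the centroid depth is h_c = 1310/(9.81 × 18.045) = 7.40023 m.
The plate makes 35° with the vertical, i.e. θ = 90° − 35° = 55° to the horizontal. Measuring y along the incline from the free-surface line, vertical depth h = y·sinθ with sinθ = 0.819152.
Along the incline, y_c = h_c/sinθ = 7.40023/0.819152 = 9.03401 m.
The centroid lies 4.5/2 = 2.25 m below the top edge, so the top edge sits at y_top = 9.03401 − 2.25 = 6.78401 m along the incline.

y_top ≈ 6.78 m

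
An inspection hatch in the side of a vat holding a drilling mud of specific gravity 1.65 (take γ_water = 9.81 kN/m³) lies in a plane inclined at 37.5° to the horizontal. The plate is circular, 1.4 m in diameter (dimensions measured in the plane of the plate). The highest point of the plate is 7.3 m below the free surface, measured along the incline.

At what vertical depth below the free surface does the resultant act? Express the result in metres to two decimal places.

γ = 1.65 × 9.81 = 16.1865 kN/m³.
Let θ = 37.5° be the plate's angle to the horizontal; measure y along the incline from where the plane meets the free surface. Vertical depth h = y·sinθ with sinθ = 0.608761.
The centroid is at the centre, 0.7 m below the top of the plate, so y_c = 7.3 + 0.7 = 8 m and h_c = 8 × 0.608761 = 4.87009 m.
A = π(0.7)² = 1.53938 m².
Resultant F = γ·h_c·A = 16.1865 × 4.87009 × 1.53938 = 121.349 kN.
I_c = πr⁴/4 = π × 0.7⁴/4 = 0.188574 m⁴.
Centre of pressure: y_p = y_c + I_c/(y_c·A) = 8 + 0.188574/(8 × 1.53938) = 8 + 0.0153125 = 8.01531 m along the plane.
Vertically, h_p = y_p·sinθ = 8.01531 × 0.608761 = 4.87941 m.

h_p = 4.88 m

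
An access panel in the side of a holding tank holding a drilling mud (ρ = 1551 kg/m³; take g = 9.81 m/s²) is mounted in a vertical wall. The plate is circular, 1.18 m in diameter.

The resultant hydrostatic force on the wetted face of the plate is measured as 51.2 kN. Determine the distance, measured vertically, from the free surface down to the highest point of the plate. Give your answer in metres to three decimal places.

γ = ρg = 1551 × 9.81 / 1000 = 15.21531 kN/m³.
A = π(0.59)² = 1.09359 m².
From F = γ·h_c·A, the centroid depth is h_c = 51.2/(15.21531 × 1.09359) = 3.07705 m.
The centroid is at the centre, 0.59 m below the top of the plate, so the highest point sits at h_top = 3.07705 − 0.59 = 2.48705 m below the surface.

d_top ≈ 2.487 m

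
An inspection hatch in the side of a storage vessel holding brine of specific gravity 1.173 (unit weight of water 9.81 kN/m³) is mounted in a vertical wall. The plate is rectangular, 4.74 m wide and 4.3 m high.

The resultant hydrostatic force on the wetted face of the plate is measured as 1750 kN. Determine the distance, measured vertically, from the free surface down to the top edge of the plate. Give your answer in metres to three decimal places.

d_top ≈ 5.311 m

γ = 1.173 × 9.81 = 11.50713 kN/m³.
A = 4.74 × 4.3 = 20.382 m².
From F = γ·h_c·A, the centroid depth is h_c = 1750/(11.50713 × 20.382) = 7.46147 m.
The centroid lies 4.3/2 = 2.15 m below the top edge, so the top edge sits at h_top = 7.46147 − 2.15 = 5.31147 m below the surface.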